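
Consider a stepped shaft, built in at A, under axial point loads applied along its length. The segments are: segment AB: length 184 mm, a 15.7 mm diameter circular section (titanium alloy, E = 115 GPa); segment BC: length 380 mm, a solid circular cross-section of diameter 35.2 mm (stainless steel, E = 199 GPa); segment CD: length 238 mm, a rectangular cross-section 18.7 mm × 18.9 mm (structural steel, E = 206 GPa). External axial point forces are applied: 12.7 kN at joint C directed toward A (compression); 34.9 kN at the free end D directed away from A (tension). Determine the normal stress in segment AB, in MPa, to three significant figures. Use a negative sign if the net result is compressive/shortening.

Internal axial forces (sectioning from the free end, tension +): N_CD = 34.9 kN, N_BC = 22.2 kN, N_AB = 22.2 kN.
A_AB = 193.6 mm².
σ_AB = N_AB/A_AB = 22200/193.6 = 114.7 MPa.

115 MPa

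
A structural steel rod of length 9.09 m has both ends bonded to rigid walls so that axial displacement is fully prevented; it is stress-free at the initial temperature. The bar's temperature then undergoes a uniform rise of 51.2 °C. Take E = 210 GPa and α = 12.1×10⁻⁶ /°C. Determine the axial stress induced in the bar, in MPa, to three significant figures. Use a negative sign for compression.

Free thermal expansion αLΔT = 12.1e-6 · 9090 · 51.2 = 5.631 mm.
The walls impose strain ε = −(5.631)/9090 = -6.1952e-04; σ = Eε = 210000 · -6.1952e-04 = -130.1 MPa.

-130 MPa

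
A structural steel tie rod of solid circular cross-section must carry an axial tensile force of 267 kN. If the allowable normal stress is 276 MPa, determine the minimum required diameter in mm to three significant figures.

Required area A ≥ P/σ_allow = 267000/276 = 967.4 mm².
For a solid circular section, d ≥ √(4A/π) = 35.1 mm.

35.1 mm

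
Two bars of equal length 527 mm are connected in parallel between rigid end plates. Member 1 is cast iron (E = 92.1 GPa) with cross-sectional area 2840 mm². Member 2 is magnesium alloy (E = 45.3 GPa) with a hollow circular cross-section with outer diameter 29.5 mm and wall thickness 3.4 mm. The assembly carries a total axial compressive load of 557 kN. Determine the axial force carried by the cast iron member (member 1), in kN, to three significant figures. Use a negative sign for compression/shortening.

A_2 = 278.8 mm².
Equal strain + equilibrium ⇒ each member carries load in proportion to AE: A₁E₁ = 261600000 N, A₂E₂ = 12630000 N, ΣAE = 274200000 N.
F₁ = P·A₁E₁/ΣAE = -557000·261600000/274200000 = -531300 N.

-531 kN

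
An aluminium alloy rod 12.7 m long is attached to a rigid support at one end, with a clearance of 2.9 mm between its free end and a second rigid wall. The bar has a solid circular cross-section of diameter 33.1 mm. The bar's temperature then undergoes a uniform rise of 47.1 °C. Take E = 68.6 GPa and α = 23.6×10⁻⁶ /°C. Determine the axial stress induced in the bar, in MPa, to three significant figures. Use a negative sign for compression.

-60.6 MPa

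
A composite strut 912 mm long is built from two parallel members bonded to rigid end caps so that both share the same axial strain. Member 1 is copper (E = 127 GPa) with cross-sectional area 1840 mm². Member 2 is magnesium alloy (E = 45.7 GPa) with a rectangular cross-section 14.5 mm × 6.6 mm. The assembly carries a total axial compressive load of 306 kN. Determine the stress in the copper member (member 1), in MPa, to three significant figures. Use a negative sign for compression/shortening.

-163 MPa

A_2 = 95.7 mm².
Equal strain + equilibrium ⇒ each member carries load in proportion to AE: A₁E₁ = 233700000 N, A₂E₂ = 4373000 N, ΣAE = 238100000 N.
σ₁ = P·E₁/ΣAE = -306000·127000/238100000 = -163.2 MPa.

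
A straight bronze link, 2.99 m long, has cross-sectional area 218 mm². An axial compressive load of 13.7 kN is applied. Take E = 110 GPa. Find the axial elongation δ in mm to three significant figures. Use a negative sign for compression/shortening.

-1.71 mm

δ_mech = NL/(AE) = -13700·2990/(218·110000) = -1.708 mm.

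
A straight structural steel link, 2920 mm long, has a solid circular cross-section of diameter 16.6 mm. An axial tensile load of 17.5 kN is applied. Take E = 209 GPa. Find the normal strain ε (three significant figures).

3.87e-04

A = 216.4 mm².
σ = N/A = 80.86 MPa; ε = σ/E = 80.86/209000 = 3.869e-04.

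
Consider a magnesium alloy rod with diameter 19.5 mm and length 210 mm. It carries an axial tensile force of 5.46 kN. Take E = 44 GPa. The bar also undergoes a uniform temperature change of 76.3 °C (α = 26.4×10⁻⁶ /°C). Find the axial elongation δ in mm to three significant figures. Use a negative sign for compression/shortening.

0.510 mm

A = 298.6 mm².
δ_mech = NL/(AE) = 5460·210/(298.6·44000) = 0.08726 mm.
δ_thermal = αLΔT = 26.4e-6·210·76.3 = 0.423 mm.
δ = δ_mech + δ_thermal = 0.5103 mm.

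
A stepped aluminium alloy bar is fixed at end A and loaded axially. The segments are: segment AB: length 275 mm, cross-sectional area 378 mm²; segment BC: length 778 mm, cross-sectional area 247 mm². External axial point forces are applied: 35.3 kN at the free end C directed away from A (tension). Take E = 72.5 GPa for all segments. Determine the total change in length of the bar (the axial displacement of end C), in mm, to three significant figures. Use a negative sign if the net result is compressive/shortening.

Internal axial forces (sectioning from the free end, tension +): N_BC = 35.3 kN, N_AB = 35.3 kN.
δ_AB = 35300·275/(378·72500) = 0.3542 mm
δ_BC = 35300·778/(247·72500) = 1.534 mm
δ = Σδ_i = 1.888 mm.

1.89 mm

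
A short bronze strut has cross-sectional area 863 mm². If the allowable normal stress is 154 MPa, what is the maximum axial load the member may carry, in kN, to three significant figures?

P_max = σ_allow · A = 154 · 863 = 132900 N = 132.9 kN.

133 kN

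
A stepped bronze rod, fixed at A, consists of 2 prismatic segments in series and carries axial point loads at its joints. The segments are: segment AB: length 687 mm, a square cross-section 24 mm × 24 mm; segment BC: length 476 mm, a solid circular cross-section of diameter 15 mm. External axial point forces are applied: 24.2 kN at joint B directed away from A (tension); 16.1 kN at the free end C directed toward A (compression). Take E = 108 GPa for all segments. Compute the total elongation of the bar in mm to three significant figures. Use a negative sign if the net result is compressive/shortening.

-0.312 mm

Internal axial forces (sectioning from the free end, tension +): N_BC = -16.1 kN, N_AB = 8.1 kN.
A_AB = 576 mm².
A_BC = 176.7 mm².
δ_AB = 8100·687/(576·108000) = 0.08945 mm
δ_BC = -16100·476/(176.7·108000) = -0.4015 mm
δ = Σδ_i = -0.3121 mm.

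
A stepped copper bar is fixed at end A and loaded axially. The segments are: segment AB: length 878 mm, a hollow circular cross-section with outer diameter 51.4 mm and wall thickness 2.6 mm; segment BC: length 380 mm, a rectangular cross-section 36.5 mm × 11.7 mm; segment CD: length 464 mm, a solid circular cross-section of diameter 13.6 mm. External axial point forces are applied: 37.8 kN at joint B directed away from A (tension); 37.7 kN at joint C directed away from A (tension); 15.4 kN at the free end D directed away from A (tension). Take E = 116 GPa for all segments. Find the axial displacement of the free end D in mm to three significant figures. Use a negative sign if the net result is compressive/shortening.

Internal axial forces (sectioning from the free end, tension +): N_CD = 15.4 kN, N_BC = 53.1 kN, N_AB = 90.9 kN.
A_AB = 398.6 mm².
A_BC = 427 mm².
A_CD = 145.3 mm².
δ_AB = 90900·878/(398.6·116000) = 1.726 mm
δ_BC = 53100·380/(427·116000) = 0.4073 mm
δ_CD = 15400·464/(145.3·116000) = 0.424 mm
δ = Σδ_i = 2.557 mm.

2.56 mm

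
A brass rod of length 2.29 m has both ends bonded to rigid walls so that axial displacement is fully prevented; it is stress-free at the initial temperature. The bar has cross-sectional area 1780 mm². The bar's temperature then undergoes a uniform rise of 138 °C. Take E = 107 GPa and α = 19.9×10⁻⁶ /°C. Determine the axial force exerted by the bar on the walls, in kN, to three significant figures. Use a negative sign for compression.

-523 kN

Free thermal expansion αLΔT = 19.9e-6 · 2290 · 138 = 6.289 mm.
The walls impose strain ε = −(6.289)/2290 = -2.7462e-03; σ = Eε = 107000 · -2.7462e-03 = -293.8 MPa.
Wall reaction R = σ·A = -293.8·1780 = -523000 N = -523 kN.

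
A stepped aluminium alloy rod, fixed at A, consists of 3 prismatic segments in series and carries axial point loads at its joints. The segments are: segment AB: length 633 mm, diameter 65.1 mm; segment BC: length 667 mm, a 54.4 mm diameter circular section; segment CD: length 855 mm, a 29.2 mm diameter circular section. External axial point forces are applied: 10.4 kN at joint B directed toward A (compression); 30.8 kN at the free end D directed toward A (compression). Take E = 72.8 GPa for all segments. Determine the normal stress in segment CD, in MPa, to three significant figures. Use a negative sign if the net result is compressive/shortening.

-46.0 MPa

Internal axial forces (sectioning from the free end, tension +): N_CD = -30.8 kN, N_BC = -30.8 kN, N_AB = -41.2 kN.
A_CD = 669.7 mm².
σ_CD = N_CD/A_CD = -30800/669.7 = -45.99 MPa.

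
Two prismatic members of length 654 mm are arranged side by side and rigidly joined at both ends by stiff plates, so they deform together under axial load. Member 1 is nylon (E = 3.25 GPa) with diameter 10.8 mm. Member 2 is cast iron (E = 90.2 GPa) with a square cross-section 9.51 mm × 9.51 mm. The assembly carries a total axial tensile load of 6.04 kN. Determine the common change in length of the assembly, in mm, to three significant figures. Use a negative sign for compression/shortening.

0.467 mm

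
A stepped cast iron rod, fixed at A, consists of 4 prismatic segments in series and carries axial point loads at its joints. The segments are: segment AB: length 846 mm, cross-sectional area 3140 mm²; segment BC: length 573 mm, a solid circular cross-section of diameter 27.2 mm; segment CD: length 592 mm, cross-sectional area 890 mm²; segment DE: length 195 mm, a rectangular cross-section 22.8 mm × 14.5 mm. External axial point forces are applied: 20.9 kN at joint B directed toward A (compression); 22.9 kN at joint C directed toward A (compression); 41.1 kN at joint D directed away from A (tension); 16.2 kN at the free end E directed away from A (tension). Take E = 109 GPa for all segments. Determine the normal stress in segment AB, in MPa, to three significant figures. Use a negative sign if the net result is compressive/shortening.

4.30 MPa

Internal axial forces (sectioning from the free end, tension +): N_DE = 16.2 kN, N_CD = 57.3 kN, N_BC = 34.4 kN, N_AB = 13.5 kN.
σ_AB = N_AB/A_AB = 13500/3140 = 4.299 MPa.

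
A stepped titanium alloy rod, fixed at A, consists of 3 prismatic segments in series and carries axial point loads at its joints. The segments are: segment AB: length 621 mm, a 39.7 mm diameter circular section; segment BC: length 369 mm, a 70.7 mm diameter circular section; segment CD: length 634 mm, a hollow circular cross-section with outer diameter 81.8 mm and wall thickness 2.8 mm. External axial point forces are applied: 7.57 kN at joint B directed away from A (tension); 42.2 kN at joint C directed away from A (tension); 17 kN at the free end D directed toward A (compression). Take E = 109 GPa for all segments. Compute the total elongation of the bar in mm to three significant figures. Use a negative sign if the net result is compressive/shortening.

0.0303 mm

Internal axial forces (sectioning from the free end, tension +): N_CD = -17 kN, N_BC = 25.2 kN, N_AB = 32.77 kN.
A_AB = 1238 mm².
A_BC = 3926 mm².
A_CD = 694.9 mm².
δ_AB = 32770·621/(1238·109000) = 0.1508 mm
δ_BC = 25200·369/(3926·109000) = 0.02173 mm
δ_CD = -17000·634/(694.9·109000) = -0.1423 mm
δ = Σδ_i = 0.03026 mm.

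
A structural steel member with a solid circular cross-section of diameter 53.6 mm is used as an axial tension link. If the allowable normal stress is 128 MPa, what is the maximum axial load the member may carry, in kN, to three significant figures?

289 kN

A = 2256 mm².
P_max = σ_allow · A = 128 · 2256 = 288800 N = 288.8 kN.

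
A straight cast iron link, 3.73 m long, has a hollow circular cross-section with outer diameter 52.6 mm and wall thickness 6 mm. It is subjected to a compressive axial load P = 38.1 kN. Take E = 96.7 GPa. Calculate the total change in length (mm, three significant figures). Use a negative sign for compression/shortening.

A = 878.4 mm².
δ_mech = NL/(AE) = -38100·3730/(878.4·96700) = -1.673 mm.

-1.67 mm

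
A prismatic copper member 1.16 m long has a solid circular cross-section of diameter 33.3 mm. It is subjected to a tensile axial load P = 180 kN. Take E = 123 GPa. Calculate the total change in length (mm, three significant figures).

A = 870.9 mm².
δ_mech = NL/(AE) = 180000·1160/(870.9·123000) = 1.949 mm.

1.95 mm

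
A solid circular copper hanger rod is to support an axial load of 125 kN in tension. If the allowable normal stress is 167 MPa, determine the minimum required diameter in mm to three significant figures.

30.9 mm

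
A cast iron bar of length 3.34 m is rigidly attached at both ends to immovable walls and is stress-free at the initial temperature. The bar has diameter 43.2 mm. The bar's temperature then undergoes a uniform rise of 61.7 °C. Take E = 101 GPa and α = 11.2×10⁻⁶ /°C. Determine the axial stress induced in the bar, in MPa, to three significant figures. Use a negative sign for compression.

Free thermal expansion αLΔT = 11.2e-6 · 3340 · 61.7 = 2.308 mm.
The walls impose strain ε = −(2.308)/3340 = -6.9104e-04; σ = Eε = 101000 · -6.9104e-04 = -69.8 MPa.

-69.8 MPa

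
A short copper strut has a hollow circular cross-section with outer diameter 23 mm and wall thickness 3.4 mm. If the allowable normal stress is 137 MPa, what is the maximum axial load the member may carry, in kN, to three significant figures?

A = 209.4 mm².
P_max = σ_allow · A = 137 · 209.4 = 28680 N = 28.68 kN.

28.7 kN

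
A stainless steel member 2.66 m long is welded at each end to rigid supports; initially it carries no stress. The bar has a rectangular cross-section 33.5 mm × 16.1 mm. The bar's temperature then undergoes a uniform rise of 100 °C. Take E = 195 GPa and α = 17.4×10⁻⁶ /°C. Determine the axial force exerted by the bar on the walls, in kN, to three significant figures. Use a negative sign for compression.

Free thermal expansion αLΔT = 17.4e-6 · 2660 · 100 = 4.628 mm.
The walls impose strain ε = −(4.628)/2660 = -1.7400e-03; σ = Eε = 195000 · -1.7400e-03 = -339.3 MPa.
Wall reaction R = σ·A = -339.3·539.4 = -183000 N = -183 kN.

-183 kN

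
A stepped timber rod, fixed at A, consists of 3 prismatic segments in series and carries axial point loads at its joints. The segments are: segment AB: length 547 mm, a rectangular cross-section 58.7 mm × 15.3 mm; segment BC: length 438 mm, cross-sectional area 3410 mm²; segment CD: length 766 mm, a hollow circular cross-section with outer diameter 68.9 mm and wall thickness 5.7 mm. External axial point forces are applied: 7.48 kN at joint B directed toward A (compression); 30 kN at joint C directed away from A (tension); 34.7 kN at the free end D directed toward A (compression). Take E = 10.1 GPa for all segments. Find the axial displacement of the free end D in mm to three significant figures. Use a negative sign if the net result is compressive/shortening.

Internal axial forces (sectioning from the free end, tension +): N_CD = -34.7 kN, N_BC = -4.7 kN, N_AB = -12.18 kN.
A_AB = 898.1 mm².
A_CD = 1132 mm².
δ_AB = -12180·547/(898.1·10100) = -0.7345 mm
δ_BC = -4700·438/(3410·10100) = -0.05977 mm
δ_CD = -34700·766/(1132·10100) = -2.325 mm
δ = Σδ_i = -3.12 mm.

-3.12 mm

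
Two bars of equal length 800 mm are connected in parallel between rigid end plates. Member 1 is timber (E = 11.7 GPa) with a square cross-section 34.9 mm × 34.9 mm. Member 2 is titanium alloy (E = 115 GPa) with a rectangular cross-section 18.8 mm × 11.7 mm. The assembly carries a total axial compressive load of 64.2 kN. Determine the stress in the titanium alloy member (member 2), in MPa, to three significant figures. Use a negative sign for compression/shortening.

A_1 = 1218 mm².
A_2 = 220 mm².
Equal strain + equilibrium ⇒ each member carries load in proportion to AE: A₁E₁ = 14250000 N, A₂E₂ = 25300000 N, ΣAE = 39550000 N.
σ₂ = P·E₂/ΣAE = -64200·115000/39550000 = -186.7 MPa.

-187 MPa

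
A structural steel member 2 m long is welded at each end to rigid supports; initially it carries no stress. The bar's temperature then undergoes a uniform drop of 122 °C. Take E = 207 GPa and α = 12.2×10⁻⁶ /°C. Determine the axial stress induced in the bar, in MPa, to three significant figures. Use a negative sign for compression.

308 MPa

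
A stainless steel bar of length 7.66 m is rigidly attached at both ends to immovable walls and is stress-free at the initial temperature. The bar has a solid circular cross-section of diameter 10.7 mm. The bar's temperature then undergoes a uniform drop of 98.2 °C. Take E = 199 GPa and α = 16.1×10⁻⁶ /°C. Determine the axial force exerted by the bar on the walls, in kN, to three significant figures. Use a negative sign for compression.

28.3 kN

Free thermal expansion αLΔT = 16.1e-6 · 7660 · -98.2 = -12.11 mm.
The walls impose strain ε = −(-12.11)/7660 = 1.5810e-03; σ = Eε = 199000 · 1.5810e-03 = 314.6 MPa.
Wall reaction R = σ·A = 314.6·89.92 = 28290 N = 28.29 kN.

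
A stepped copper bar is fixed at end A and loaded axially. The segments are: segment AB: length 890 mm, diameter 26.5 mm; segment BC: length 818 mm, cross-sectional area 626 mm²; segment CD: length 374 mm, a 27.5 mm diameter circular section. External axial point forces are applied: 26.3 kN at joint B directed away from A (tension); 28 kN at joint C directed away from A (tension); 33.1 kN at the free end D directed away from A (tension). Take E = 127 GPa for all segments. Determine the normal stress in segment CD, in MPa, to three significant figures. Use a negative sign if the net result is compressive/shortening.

55.7 MPa

Internal axial forces (sectioning from the free end, tension +): N_CD = 33.1 kN, N_BC = 61.1 kN, N_AB = 87.4 kN.
A_CD = 594 mm².
σ_CD = N_CD/A_CD = 33100/594 = 55.73 MPa.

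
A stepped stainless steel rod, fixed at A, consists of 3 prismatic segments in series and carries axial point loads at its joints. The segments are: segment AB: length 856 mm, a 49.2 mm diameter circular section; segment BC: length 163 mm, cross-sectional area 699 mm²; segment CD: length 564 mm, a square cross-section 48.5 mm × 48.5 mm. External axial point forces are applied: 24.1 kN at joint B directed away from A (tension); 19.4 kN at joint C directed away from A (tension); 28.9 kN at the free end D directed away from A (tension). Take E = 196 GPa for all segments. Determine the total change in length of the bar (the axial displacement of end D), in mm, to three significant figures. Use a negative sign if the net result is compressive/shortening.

0.259 mm

Internal axial forces (sectioning from the free end, tension +): N_CD = 28.9 kN, N_BC = 48.3 kN, N_AB = 72.4 kN.
A_AB = 1901 mm².
A_CD = 2352 mm².
δ_AB = 72400·856/(1901·196000) = 0.1663 mm
δ_BC = 48300·163/(699·196000) = 0.05746 mm
δ_CD = 28900·564/(2352·196000) = 0.03535 mm
δ = Σδ_i = 0.2591 mm.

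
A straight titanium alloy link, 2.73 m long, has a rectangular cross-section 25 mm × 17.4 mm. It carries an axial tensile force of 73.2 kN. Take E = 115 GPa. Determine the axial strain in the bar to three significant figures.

A = 435 mm².
σ = N/A = 168.3 MPa; ε = σ/E = 168.3/115000 = 1.463e-03.

0.00146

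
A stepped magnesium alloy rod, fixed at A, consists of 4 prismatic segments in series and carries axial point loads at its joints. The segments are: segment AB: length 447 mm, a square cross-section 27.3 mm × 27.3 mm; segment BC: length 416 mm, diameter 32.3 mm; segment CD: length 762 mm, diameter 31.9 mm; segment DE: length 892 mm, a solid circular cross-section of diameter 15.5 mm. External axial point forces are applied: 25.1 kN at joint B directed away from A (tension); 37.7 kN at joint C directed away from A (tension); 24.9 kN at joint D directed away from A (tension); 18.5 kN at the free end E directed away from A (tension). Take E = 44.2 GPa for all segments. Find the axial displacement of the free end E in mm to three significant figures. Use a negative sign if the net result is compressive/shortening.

5.29 mm

Internal axial forces (sectioning from the free end, tension +): N_DE = 18.5 kN, N_CD = 43.4 kN, N_BC = 81.1 kN, N_AB = 106.2 kN.
A_AB = 745.3 mm².
A_BC = 819.4 mm².
A_CD = 799.2 mm².
A_DE = 188.7 mm².
δ_AB = 106200·447/(745.3·44200) = 1.441 mm
δ_BC = 81100·416/(819.4·44200) = 0.9315 mm
δ_CD = 43400·762/(799.2·44200) = 0.9362 mm
δ_DE = 18500·892/(188.7·44200) = 1.979 mm
δ = Σδ_i = 5.287 mm.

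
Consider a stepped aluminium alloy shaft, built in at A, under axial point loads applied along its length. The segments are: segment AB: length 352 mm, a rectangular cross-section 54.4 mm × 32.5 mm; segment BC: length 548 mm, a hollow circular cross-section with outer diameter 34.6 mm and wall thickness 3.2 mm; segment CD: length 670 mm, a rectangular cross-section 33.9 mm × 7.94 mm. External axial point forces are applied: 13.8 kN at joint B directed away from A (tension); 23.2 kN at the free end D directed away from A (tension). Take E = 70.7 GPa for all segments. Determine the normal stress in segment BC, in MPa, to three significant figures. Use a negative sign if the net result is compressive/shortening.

73.5 MPa

Internal axial forces (sectioning from the free end, tension +): N_CD = 23.2 kN, N_BC = 23.2 kN, N_AB = 37 kN.
A_BC = 315.7 mm².
σ_BC = N_BC/A_BC = 23200/315.7 = 73.5 MPa.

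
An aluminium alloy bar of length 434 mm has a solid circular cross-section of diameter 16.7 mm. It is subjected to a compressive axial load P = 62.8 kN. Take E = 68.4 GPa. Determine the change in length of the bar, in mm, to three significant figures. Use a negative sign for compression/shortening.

A = 219 mm².
δ_mech = NL/(AE) = -62800·434/(219·68400) = -1.819 mm.

-1.82 mm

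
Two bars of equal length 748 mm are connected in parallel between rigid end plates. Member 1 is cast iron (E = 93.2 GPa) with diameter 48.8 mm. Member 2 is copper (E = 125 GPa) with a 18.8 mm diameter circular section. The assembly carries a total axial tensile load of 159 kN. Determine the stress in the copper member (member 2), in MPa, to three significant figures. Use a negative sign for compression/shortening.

95.1 MPa

A_1 = 1870 mm².
A_2 = 277.6 mm².
Equal strain + equilibrium ⇒ each member carries load in proportion to AE: A₁E₁ = 174300000 N, A₂E₂ = 34700000 N, ΣAE = 209000000 N.
σ₂ = P·E₂/ΣAE = 159000·125000/209000000 = 95.09 MPa.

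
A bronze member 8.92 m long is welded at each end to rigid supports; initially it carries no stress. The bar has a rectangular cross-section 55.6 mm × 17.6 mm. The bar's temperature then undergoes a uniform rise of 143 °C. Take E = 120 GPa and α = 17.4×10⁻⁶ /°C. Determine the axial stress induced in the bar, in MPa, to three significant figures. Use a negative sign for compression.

Free thermal expansion αLΔT = 17.4e-6 · 8920 · 143 = 22.19 mm.
The walls impose strain ε = −(22.19)/8920 = -2.4882e-03; σ = Eε = 120000 · -2.4882e-03 = -298.6 MPa.

-299 MPa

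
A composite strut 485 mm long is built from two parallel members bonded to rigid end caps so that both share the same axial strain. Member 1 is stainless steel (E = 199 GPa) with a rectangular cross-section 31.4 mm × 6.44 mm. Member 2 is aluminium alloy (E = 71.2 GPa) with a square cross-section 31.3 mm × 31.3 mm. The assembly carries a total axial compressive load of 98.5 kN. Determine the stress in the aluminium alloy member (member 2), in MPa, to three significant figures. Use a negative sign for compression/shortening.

A_1 = 202.2 mm².
A_2 = 979.7 mm².
Equal strain + equilibrium ⇒ each member carries load in proportion to AE: A₁E₁ = 40240000 N, A₂E₂ = 69750000 N, ΣAE = 110000000 N.
σ₂ = P·E₂/ΣAE = -98500·71200/110000000 = -63.76 MPa.

-63.8 MPa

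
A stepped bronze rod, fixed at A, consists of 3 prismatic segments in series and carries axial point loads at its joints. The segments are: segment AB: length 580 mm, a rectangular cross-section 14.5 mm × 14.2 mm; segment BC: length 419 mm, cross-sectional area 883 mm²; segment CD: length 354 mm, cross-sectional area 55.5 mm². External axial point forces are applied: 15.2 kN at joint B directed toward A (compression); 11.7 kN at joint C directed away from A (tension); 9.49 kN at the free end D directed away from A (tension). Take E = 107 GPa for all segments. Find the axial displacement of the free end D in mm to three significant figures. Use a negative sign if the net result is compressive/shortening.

Internal axial forces (sectioning from the free end, tension +): N_CD = 9.49 kN, N_BC = 21.19 kN, N_AB = 5.99 kN.
A_AB = 205.9 mm².
δ_AB = 5990·580/(205.9·107000) = 0.1577 mm
δ_BC = 21190·419/(883·107000) = 0.09397 mm
δ_CD = 9490·354/(55.5·107000) = 0.5657 mm
δ = Σδ_i = 0.8174 mm.

0.817 mm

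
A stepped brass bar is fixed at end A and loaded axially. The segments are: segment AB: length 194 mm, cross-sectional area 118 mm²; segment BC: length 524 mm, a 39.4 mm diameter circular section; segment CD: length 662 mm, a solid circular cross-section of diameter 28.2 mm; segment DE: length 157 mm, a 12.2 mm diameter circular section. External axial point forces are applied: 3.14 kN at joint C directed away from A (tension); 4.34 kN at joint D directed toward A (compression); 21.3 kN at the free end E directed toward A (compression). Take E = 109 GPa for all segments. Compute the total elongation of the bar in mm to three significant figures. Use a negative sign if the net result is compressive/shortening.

Internal axial forces (sectioning from the free end, tension +): N_DE = -21.3 kN, N_CD = -25.64 kN, N_BC = -22.5 kN, N_AB = -22.5 kN.
A_BC = 1219 mm².
A_CD = 624.6 mm².
A_DE = 116.9 mm².
δ_AB = -22500·194/(118·109000) = -0.3394 mm
δ_BC = -22500·524/(1219·109000) = -0.08872 mm
δ_CD = -25640·662/(624.6·109000) = -0.2493 mm
δ_DE = -21300·157/(116.9·109000) = -0.2624 mm
δ = Σδ_i = -0.9399 mm.

-0.940 mm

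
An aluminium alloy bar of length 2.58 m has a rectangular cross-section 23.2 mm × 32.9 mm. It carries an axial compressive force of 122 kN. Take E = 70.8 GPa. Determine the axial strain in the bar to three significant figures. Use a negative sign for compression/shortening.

-0.00226

A = 763.3 mm².
σ = N/A = -159.8 MPa; ε = σ/E = -159.8/70800 = -2.258e-03.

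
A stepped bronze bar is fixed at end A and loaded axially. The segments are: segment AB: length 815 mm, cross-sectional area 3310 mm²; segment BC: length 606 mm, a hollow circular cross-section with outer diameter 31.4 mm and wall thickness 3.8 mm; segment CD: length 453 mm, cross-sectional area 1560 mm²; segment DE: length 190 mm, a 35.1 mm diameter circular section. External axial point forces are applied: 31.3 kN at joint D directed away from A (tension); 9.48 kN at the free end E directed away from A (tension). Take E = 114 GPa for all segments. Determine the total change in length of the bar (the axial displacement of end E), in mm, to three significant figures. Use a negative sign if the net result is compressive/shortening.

Internal axial forces (sectioning from the free end, tension +): N_DE = 9.48 kN, N_CD = 40.78 kN, N_BC = 40.78 kN, N_AB = 40.78 kN.
A_BC = 329.5 mm².
A_DE = 967.6 mm².
δ_AB = 40780·815/(3310·114000) = 0.08808 mm
δ_BC = 40780·606/(329.5·114000) = 0.6579 mm
δ_CD = 40780·453/(1560·114000) = 0.1039 mm
δ_DE = 9480·190/(967.6·114000) = 0.01633 mm
δ = Σδ_i = 0.8662 mm.

0.866 mm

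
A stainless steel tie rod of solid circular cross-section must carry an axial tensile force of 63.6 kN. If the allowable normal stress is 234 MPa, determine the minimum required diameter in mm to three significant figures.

Required area A ≥ P/σ_allow = 63600/234 = 271.8 mm².
For a solid circular section, d ≥ √(4A/π) = 18.6 mm.

18.6 mm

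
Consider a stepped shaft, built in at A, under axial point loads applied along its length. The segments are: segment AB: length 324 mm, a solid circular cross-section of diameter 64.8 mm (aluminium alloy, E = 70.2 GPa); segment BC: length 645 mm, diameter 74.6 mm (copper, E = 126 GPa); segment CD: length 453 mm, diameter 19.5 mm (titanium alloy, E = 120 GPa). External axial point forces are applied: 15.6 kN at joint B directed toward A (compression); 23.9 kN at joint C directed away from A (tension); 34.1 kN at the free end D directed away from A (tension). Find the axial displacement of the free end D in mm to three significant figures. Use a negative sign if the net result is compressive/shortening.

Internal axial forces (sectioning from the free end, tension +): N_CD = 34.1 kN, N_BC = 58 kN, N_AB = 42.4 kN.
A_AB = 3298 mm².
A_BC = 4371 mm².
A_CD = 298.6 mm².
δ_AB = 42400·324/(3298·70200) = 0.05934 mm
δ_BC = 58000·645/(4371·126000) = 0.06793 mm
δ_CD = 34100·453/(298.6·120000) = 0.431 mm
δ = Σδ_i = 0.5583 mm.

0.558 mm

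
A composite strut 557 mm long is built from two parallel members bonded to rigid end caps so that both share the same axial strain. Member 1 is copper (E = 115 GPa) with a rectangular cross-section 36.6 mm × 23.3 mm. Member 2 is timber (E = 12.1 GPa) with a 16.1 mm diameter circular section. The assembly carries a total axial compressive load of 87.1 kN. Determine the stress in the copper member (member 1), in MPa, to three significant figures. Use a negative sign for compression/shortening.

-99.6 MPa

A_1 = 852.8 mm².
A_2 = 203.6 mm².
Equal strain + equilibrium ⇒ each member carries load in proportion to AE: A₁E₁ = 98070000 N, A₂E₂ = 2463000 N, ΣAE = 100500000 N.
σ₁ = P·E₁/ΣAE = -87100·115000/100500000 = -99.63 MPa.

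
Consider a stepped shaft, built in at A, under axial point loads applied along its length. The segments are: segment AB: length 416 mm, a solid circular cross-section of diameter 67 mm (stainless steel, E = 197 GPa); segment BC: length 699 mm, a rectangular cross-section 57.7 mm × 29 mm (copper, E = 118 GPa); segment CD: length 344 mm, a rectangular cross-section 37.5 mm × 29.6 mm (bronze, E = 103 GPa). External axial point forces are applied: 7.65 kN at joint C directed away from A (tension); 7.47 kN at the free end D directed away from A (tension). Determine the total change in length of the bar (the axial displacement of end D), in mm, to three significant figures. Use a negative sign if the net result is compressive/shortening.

Internal axial forces (sectioning from the free end, tension +): N_CD = 7.47 kN, N_BC = 15.12 kN, N_AB = 15.12 kN.
A_AB = 3526 mm².
A_BC = 1673 mm².
A_CD = 1110 mm².
δ_AB = 15120·416/(3526·197000) = 0.009056 mm
δ_BC = 15120·699/(1673·118000) = 0.05353 mm
δ_CD = 7470·344/(1110·103000) = 0.02248 mm
δ = Σδ_i = 0.08506 mm.

0.0851 mm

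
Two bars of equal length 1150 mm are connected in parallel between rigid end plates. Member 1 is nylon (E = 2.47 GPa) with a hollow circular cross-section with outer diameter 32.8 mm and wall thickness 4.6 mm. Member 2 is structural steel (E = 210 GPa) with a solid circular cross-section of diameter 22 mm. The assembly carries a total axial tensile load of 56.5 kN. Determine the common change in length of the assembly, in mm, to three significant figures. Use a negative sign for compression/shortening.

0.804 mm

A_1 = 407.5 mm².
A_2 = 380.1 mm².
Equal strain + equilibrium ⇒ each member carries load in proportion to AE: A₁E₁ = 1007000 N, A₂E₂ = 79830000 N, ΣAE = 80830000 N.
δ = PL/ΣAE = 56500·1150/80830000 = 0.8038 mm.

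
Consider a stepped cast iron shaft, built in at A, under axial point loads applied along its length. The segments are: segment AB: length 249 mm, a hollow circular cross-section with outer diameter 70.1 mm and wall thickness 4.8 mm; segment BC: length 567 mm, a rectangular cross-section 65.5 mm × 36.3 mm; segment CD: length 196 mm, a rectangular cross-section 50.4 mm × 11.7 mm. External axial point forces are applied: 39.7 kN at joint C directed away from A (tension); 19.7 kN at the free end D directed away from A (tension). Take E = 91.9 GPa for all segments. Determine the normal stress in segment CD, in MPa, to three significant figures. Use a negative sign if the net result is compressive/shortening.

Internal axial forces (sectioning from the free end, tension +): N_CD = 19.7 kN, N_BC = 59.4 kN, N_AB = 59.4 kN.
A_CD = 589.7 mm².
σ_CD = N_CD/A_CD = 19700/589.7 = 33.41 MPa.

33.4 MPa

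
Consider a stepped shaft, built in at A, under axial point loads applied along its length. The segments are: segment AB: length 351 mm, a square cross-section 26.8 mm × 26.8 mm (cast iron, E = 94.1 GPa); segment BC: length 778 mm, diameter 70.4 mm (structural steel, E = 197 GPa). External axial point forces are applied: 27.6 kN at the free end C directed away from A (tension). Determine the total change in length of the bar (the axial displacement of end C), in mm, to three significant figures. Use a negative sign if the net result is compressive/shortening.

0.171 mm

Internal axial forces (sectioning from the free end, tension +): N_BC = 27.6 kN, N_AB = 27.6 kN.
A_AB = 718.2 mm².
A_BC = 3893 mm².
δ_AB = 27600·351/(718.2·94100) = 0.1433 mm
δ_BC = 27600·778/(3893·197000) = 0.028 mm
δ = Σδ_i = 0.1713 mm.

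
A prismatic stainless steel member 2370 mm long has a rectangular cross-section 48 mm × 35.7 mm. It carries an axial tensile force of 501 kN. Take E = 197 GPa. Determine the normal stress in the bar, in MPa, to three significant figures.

A = 1714 mm².
σ = N/A = 501000/1714 = 292.4 MPa.

292 MPa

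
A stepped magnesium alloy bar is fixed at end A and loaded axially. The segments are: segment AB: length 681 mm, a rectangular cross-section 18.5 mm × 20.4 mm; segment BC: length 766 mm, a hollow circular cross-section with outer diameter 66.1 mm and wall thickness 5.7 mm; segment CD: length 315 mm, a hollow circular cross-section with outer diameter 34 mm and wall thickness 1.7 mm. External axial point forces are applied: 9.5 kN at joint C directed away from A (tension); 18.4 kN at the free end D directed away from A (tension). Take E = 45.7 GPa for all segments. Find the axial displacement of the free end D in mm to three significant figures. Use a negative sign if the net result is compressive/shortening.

2.27 mm

Internal axial forces (sectioning from the free end, tension +): N_CD = 18.4 kN, N_BC = 27.9 kN, N_AB = 27.9 kN.
A_AB = 377.4 mm².
A_BC = 1082 mm².
A_CD = 172.5 mm².
δ_AB = 27900·681/(377.4·45700) = 1.102 mm
δ_BC = 27900·766/(1082·45700) = 0.4324 mm
δ_CD = 18400·315/(172.5·45700) = 0.7352 mm
δ = Σδ_i = 2.269 mm.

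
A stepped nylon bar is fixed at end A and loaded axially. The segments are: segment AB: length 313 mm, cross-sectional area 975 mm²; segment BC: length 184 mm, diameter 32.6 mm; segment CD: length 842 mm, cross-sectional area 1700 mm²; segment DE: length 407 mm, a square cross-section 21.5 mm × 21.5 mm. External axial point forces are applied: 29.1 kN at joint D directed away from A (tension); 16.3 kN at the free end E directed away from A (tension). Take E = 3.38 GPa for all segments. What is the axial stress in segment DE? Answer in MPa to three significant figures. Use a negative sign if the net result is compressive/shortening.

35.3 MPa

Internal axial forces (sectioning from the free end, tension +): N_DE = 16.3 kN, N_CD = 45.4 kN, N_BC = 45.4 kN, N_AB = 45.4 kN.
A_DE = 462.2 mm².
σ_DE = N_DE/A_DE = 16300/462.2 = 35.26 MPa.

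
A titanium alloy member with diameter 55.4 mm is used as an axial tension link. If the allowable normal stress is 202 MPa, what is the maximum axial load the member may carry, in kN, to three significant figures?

487 kN

A = 2411 mm².
P_max = σ_allow · A = 202 · 2411 = 486900 N = 486.9 kN.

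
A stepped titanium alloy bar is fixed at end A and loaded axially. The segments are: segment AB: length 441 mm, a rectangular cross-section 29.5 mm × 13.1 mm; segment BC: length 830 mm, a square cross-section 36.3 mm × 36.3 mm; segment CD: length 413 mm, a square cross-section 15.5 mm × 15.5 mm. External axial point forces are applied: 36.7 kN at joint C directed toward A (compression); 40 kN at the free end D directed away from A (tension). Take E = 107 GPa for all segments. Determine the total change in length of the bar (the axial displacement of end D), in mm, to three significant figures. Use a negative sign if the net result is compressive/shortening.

Internal axial forces (sectioning from the free end, tension +): N_CD = 40 kN, N_BC = 3.3 kN, N_AB = 3.3 kN.
A_AB = 386.4 mm².
A_BC = 1318 mm².
A_CD = 240.2 mm².
δ_AB = 3300·441/(386.4·107000) = 0.03519 mm
δ_BC = 3300·830/(1318·107000) = 0.01943 mm
δ_CD = 40000·413/(240.2·107000) = 0.6426 mm
δ = Σδ_i = 0.6973 mm.

0.697 mm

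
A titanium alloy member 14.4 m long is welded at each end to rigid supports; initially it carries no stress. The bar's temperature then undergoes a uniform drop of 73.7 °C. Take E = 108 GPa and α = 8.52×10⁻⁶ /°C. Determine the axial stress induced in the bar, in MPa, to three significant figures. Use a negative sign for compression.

67.8 MPa

Free thermal expansion αLΔT = 8.52e-6 · 14400 · -73.7 = -9.042 mm.
The walls impose strain ε = −(-9.042)/14400 = 6.2792e-04; σ = Eε = 108000 · 6.2792e-04 = 67.82 MPa.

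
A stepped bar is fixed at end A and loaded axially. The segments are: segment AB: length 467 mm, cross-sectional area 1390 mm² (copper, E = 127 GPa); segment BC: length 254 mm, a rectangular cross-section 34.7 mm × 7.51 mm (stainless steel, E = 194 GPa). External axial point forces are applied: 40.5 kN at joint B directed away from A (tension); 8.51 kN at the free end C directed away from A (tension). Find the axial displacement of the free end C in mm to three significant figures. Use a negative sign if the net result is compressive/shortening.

0.172 mm

Internal axial forces (sectioning from the free end, tension +): N_BC = 8.51 kN, N_AB = 49.01 kN.
A_BC = 260.6 mm².
δ_AB = 49010·467/(1390·127000) = 0.1297 mm
δ_BC = 8510·254/(260.6·194000) = 0.04276 mm
δ = Σδ_i = 0.1724 mm.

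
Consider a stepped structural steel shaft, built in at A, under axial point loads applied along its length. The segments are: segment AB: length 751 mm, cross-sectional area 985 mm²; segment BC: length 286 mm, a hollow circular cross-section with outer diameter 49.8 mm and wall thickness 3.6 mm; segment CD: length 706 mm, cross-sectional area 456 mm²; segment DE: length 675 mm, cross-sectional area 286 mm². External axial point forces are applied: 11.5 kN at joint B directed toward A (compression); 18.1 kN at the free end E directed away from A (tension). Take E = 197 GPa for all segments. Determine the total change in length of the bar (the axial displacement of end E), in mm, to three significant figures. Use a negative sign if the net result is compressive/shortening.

Internal axial forces (sectioning from the free end, tension +): N_DE = 18.1 kN, N_CD = 18.1 kN, N_BC = 18.1 kN, N_AB = 6.6 kN.
A_BC = 522.5 mm².
δ_AB = 6600·751/(985·197000) = 0.02554 mm
δ_BC = 18100·286/(522.5·197000) = 0.05029 mm
δ_CD = 18100·706/(456·197000) = 0.1422 mm
δ_DE = 18100·675/(286·197000) = 0.2168 mm
δ = Σδ_i = 0.4349 mm.

0.435 mm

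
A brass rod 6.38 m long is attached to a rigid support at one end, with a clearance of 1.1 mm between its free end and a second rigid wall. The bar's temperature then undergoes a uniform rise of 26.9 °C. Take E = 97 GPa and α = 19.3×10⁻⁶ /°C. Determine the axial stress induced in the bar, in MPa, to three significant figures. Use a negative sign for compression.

-33.6 MPa

Free thermal expansion αLΔT = 19.3e-6 · 6380 · 26.9 = 3.312 mm.
The walls engage after the gap closes; constrained expansion = 3.312 − 1.1 = 2.212 mm.
The walls impose strain ε = −(2.212)/6380 = -3.4676e-04; σ = Eε = 97000 · -3.4676e-04 = -33.64 MPa.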